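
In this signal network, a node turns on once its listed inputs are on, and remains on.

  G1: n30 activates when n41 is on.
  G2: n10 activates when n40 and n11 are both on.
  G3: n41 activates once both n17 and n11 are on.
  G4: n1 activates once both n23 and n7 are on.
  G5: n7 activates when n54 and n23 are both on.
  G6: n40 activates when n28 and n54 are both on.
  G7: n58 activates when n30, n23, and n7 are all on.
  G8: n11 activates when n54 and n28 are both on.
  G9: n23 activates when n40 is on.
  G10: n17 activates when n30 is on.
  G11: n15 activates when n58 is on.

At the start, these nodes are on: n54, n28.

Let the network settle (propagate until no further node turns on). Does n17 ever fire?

n17 would need n30 (G10), but n30 never turns on.

No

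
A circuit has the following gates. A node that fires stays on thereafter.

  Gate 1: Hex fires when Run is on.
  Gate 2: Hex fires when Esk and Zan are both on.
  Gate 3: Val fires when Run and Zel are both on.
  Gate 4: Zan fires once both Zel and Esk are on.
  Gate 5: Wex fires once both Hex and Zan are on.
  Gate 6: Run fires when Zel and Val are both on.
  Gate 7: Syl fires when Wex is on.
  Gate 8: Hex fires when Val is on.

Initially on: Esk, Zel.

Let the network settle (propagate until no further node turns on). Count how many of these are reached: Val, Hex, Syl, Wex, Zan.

Zel and Esk are on, so Zan fires (Gate 4).
Esk and Zan are on, so Hex fires (Gate 2).
Hex and Zan are on, so Wex fires (Gate 5).
Gate 7: Wex on → Syl on.
Val would need Run and Zel (Gate 3), but Run never turns on.
Hex: reached.
Syl: reached.
Wex: reached.
Zan: reached.
Reached: Hex, Syl, Wex, and Zan — 4 of the 5.

4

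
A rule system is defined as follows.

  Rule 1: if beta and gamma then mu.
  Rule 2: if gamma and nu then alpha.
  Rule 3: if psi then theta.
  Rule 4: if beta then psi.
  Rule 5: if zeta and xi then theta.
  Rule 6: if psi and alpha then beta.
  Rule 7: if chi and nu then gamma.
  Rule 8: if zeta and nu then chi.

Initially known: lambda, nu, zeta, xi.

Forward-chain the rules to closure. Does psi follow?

psi would need beta (Rule 4), but beta is never established.

No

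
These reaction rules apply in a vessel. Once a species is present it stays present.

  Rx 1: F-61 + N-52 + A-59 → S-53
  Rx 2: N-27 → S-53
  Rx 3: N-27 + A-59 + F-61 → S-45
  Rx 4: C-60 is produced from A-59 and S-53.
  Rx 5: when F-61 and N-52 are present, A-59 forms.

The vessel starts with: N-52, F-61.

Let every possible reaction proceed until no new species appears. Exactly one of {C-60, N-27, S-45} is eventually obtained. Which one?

C-60

F-61 and N-52 present → A-59 forms (Rx 5).
F-61, N-52, and A-59 present → S-53 forms (Rx 1).
A-59 and S-53 present → C-60 forms (Rx 4).
S-45 would need N-27, A-59, and F-61 (Rx 3), but N-27 never forms. No rule produces N-27, and it is not given.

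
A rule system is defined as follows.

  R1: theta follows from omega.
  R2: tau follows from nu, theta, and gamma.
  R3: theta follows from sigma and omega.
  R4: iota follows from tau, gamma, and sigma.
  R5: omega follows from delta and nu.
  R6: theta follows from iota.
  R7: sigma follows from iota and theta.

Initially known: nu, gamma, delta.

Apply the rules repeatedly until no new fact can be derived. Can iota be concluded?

No

iota would need tau, gamma, and sigma (R4), but sigma is never established.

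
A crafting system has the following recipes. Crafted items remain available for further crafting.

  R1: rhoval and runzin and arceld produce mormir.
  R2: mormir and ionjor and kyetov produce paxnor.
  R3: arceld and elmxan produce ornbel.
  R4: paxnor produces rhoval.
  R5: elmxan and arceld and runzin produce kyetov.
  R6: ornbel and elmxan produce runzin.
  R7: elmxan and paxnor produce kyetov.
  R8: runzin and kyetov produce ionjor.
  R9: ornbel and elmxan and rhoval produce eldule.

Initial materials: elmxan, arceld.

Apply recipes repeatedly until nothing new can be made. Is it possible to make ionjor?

arceld and elmxan → ornbel (R3).
Using R6, ornbel and elmxan make runzin.
Using R5, elmxan, arceld, and runzin make kyetov.
Using R8, runzin and kyetov make ionjor.

Yes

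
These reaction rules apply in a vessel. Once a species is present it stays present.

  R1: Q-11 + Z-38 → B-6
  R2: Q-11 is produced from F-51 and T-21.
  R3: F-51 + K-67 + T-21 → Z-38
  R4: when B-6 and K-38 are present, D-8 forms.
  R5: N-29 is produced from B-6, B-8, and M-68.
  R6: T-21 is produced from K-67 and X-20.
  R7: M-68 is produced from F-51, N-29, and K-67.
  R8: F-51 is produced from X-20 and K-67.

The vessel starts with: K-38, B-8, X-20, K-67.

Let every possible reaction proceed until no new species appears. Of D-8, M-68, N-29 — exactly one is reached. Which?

K-67 and X-20 present → T-21 forms (R6).
X-20 and K-67 present → F-51 forms (R8).
F-51, K-67, and T-21 present → Z-38 forms (R3).
F-51 and T-21 present → Q-11 forms (R2).
Q-11 and Z-38 present → B-6 forms (R1).
B-6 and K-38 present → D-8 forms (R4).
M-68 would need F-51, N-29, and K-67 (R7), but N-29 never forms. N-29 would need B-6, B-8, and M-68 (R5), but M-68 never forms.

D-8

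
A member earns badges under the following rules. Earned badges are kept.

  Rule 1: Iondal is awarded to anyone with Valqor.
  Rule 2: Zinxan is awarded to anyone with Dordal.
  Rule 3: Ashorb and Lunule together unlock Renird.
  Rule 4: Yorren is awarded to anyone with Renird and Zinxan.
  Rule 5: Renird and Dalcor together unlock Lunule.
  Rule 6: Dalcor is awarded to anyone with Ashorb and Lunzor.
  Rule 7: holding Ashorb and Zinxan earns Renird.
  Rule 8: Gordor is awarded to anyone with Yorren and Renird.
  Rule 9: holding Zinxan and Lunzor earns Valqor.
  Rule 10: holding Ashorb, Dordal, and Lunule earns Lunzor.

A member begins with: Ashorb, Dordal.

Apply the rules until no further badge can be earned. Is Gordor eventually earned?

With Dordal, Zinxan is earned (Rule 2).
With Ashorb and Zinxan, Renird is earned (Rule 7).
With Renird and Zinxan, Yorren is earned (Rule 4).
With Yorren and Renird, Gordor is earned (Rule 8).

Yes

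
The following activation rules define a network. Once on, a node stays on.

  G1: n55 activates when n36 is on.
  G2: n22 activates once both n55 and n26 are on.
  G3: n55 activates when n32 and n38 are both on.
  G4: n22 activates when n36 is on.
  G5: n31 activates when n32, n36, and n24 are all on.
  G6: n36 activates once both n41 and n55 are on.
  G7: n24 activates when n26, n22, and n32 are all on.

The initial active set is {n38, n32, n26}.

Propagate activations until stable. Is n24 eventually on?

n32 and n38 are on, so n55 activates (G3).
G2: n55 and n26 on → n22 on.
n26, n22, and n32 are on, so n24 activates (G7).

Yes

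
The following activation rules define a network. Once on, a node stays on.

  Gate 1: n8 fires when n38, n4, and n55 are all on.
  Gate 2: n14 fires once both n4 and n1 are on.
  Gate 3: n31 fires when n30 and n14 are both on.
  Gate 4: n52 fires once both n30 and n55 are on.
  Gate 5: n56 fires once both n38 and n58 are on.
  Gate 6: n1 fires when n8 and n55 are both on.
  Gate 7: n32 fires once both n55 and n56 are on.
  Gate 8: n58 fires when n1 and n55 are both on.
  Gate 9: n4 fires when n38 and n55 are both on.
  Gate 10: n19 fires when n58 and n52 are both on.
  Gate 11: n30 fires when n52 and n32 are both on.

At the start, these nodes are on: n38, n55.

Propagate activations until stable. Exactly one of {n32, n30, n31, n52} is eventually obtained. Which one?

n38 and n55 are on, so n4 fires (Gate 9).
n38, n4, and n55 are on, so n8 fires (Gate 1).
Gate 6: n8 and n55 on → n1 on.
n1 and n55 are on, so n58 fires (Gate 8).
Gate 5: n38 and n58 on → n56 on.
n55 and n56 are on, so n32 fires (Gate 7).
n52 would need n30 and n55 (Gate 4), but n30 never turns on. n30 would need n52 and n32 (Gate 11), but n52 never turns on. n31 would need n30 and n14 (Gate 3), but n30 never turns on.

n32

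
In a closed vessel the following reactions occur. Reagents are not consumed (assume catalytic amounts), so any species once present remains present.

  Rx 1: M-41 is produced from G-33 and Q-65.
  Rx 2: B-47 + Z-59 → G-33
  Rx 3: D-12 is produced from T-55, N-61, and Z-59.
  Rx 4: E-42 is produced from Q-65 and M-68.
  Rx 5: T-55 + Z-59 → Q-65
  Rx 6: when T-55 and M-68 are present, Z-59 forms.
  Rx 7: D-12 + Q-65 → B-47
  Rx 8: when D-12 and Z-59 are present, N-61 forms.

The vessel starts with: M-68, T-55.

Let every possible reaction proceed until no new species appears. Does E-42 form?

Yes

T-55 and M-68 present → Z-59 forms (Rx 6).
T-55 and Z-59 present → Q-65 forms (Rx 5).
Q-65 and M-68 present → E-42 forms (Rx 4).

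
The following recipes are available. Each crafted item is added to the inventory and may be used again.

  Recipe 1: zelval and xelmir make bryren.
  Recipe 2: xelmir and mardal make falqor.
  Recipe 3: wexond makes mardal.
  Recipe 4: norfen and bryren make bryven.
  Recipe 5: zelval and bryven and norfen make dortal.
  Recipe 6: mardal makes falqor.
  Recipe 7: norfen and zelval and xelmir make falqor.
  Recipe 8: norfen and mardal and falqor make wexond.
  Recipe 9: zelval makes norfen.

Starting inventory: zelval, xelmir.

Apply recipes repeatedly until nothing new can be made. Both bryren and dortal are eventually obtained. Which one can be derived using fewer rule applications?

bryren: Using Recipe 1, zelval and xelmir make bryren. [1 rule application]
dortal: Using Recipe 9, zelval makes norfen. Using Recipe 1, zelval and xelmir make bryren. Using Recipe 4, norfen and bryren make bryven. zelval and bryven and norfen → dortal (Recipe 5). [4 rule applications]
bryren needs fewer.

bryren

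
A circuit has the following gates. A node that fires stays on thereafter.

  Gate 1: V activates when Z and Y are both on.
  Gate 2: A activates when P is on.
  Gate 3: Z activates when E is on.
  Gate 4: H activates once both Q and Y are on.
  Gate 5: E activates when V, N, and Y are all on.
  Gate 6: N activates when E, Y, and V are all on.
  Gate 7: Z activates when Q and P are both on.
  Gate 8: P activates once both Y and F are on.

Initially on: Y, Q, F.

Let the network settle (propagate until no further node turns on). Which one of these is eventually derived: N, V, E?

Y and F are on, so P activates (Gate 8).
Gate 7: Q and P on → Z on.
Z and Y are on, so V activates (Gate 1).
N would need E, Y, and V (Gate 6), but E never turns on. E would need V, N, and Y (Gate 5), but N never turns on.

V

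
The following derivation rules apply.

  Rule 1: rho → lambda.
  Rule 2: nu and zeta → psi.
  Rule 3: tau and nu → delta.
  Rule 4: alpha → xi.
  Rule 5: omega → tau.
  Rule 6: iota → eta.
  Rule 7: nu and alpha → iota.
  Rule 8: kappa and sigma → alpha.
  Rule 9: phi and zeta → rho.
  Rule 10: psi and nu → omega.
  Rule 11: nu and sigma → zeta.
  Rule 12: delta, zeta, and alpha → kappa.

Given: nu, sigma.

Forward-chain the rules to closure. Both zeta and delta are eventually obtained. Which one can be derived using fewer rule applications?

zeta: From nu and sigma, Rule 11 gives zeta. [1 rule application]
delta: nu and sigma hold, so zeta follows (Rule 11). From nu and zeta, Rule 2 gives psi. psi and nu hold, so omega follows (Rule 10). omega holds, so tau follows (Rule 5). tau and nu hold, so delta follows (Rule 3). [5 rule applications]
zeta needs fewer.

zeta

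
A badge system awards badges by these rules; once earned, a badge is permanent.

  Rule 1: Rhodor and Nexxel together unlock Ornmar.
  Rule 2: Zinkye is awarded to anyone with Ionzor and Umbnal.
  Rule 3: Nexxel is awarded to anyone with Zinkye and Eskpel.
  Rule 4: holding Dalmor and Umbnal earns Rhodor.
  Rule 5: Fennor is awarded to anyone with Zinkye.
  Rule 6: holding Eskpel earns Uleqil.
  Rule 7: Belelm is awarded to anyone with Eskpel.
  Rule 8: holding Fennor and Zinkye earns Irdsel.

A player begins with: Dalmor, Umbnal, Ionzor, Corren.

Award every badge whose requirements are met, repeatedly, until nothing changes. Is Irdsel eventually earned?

Yes

With Ionzor and Umbnal, Zinkye is earned (Rule 2).
With Zinkye, Fennor is earned (Rule 5).
With Fennor and Zinkye, Irdsel is earned (Rule 8).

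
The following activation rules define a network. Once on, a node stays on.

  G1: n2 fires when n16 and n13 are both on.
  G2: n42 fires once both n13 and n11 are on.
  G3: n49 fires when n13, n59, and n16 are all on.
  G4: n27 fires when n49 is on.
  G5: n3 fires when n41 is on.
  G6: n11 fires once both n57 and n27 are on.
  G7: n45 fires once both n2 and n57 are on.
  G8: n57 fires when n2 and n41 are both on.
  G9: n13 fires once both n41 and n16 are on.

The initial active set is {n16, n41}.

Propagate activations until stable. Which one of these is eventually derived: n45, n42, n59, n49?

n45

n41 and n16 are on, so n13 fires (G9).
G1: n16 and n13 on → n2 on.
G8: n2 and n41 on → n57 on.
G7: n2 and n57 on → n45 on.
No rule produces n59, and it is not given. n49 would need n13, n59, and n16 (G3), but n59 never turns on. n42 would need n13 and n11 (G2), but n11 never turns on.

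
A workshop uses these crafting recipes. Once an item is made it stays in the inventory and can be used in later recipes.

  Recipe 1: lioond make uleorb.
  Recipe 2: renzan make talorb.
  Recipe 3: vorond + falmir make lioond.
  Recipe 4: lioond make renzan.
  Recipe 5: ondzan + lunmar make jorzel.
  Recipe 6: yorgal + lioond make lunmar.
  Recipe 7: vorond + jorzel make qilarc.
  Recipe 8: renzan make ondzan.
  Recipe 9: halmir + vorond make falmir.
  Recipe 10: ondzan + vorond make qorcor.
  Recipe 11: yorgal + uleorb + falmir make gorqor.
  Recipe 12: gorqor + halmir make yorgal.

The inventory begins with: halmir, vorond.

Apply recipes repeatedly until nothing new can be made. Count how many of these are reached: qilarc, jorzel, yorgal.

0

qilarc would need vorond and jorzel (Recipe 7), but jorzel is never obtained.
jorzel would need ondzan and lunmar (Recipe 5), but lunmar is never obtained.
yorgal would need gorqor and halmir (Recipe 12), but gorqor is never obtained.
None of the 3 are reached.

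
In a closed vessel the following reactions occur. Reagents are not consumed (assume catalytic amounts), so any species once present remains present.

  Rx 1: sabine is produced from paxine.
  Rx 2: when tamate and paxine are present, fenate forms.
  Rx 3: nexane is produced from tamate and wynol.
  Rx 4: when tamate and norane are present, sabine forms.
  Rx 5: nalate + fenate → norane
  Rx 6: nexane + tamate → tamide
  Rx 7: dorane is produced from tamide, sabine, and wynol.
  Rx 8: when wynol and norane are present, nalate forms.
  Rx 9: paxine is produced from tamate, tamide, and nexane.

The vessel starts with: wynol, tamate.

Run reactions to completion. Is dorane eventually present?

tamate and wynol present → nexane forms (Rx 3).
nexane and tamate present → tamide forms (Rx 6).
tamate, tamide, and nexane present → paxine forms (Rx 9).
paxine present → sabine forms (Rx 1).
tamide, sabine, and wynol present → dorane forms (Rx 7).

Yes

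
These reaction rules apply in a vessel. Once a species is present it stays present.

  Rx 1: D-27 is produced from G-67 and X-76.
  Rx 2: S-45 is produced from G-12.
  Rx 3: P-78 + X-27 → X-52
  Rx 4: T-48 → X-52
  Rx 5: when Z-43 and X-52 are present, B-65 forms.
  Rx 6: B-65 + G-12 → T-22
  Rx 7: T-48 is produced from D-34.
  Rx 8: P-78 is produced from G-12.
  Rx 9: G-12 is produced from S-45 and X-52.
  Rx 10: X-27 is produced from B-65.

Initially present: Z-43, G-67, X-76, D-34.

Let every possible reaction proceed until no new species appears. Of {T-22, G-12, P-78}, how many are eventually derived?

0

T-22 would need B-65 and G-12 (Rx 6), but G-12 never forms.
G-12 would need S-45 and X-52 (Rx 9), but S-45 never forms.
P-78 would need G-12 (Rx 8), but G-12 never forms.
None of the 3 are reached.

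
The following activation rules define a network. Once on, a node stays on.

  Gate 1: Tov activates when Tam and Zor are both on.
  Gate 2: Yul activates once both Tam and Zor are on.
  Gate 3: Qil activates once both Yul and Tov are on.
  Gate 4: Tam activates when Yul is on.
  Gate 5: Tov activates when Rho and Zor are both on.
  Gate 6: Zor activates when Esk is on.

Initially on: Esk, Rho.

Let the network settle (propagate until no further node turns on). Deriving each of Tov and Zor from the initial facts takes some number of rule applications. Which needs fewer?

Zor

Zor: Gate 6: Esk on → Zor on. [1 rule application]
Tov: Gate 6: Esk on → Zor on. Gate 5: Rho and Zor on → Tov on. [2 rule applications]
Zor needs fewer.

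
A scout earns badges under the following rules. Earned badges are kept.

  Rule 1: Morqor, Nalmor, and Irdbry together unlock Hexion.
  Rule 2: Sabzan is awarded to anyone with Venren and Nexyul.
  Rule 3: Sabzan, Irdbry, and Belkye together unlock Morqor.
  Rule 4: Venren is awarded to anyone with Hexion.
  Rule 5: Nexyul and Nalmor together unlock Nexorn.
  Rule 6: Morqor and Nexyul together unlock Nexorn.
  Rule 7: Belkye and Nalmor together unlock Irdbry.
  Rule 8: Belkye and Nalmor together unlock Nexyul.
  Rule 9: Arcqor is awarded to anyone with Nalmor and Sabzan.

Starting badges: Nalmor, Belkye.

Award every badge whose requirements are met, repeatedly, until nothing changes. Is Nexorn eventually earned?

With Belkye and Nalmor, Nexyul is earned (Rule 8).
With Nexyul and Nalmor, Nexorn is earned (Rule 5).

Yes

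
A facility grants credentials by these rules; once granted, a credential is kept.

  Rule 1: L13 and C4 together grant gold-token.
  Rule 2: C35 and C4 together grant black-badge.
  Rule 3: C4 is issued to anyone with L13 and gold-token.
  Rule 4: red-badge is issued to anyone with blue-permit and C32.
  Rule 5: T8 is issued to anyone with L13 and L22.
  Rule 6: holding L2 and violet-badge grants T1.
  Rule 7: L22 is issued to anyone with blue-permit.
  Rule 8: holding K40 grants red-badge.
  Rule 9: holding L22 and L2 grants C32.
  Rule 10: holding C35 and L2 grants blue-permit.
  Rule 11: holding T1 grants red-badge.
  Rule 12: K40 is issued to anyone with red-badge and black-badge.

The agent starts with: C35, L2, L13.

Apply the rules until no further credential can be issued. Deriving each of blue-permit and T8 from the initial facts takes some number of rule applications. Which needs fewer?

blue-permit

blue-permit: Holding C35 and L2 grants blue-permit (Rule 10). [1 rule application]
T8: Holding C35 and L2 grants blue-permit (Rule 10). Holding blue-permit grants L22 (Rule 7). Holding L13 and L22 grants T8 (Rule 5). [3 rule applications]
blue-permit needs fewer.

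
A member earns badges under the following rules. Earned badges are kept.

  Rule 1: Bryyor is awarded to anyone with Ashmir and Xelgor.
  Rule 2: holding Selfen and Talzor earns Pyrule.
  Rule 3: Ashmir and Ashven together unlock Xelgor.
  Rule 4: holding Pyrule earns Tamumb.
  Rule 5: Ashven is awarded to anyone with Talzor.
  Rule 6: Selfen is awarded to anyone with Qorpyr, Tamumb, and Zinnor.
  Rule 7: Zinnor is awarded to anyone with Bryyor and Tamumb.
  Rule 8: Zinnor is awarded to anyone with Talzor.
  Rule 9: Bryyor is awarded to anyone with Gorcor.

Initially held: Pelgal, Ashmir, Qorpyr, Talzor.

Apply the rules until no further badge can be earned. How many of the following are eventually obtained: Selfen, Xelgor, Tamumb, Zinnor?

With Talzor, Zinnor is earned (Rule 8).
With Talzor, Ashven is earned (Rule 5).
With Ashmir and Ashven, Xelgor is earned (Rule 3).
Selfen would need Qorpyr, Tamumb, and Zinnor (Rule 6), but Tamumb is never earned.
Xelgor: reached.
Tamumb would need Pyrule (Rule 4), but Pyrule is never earned.
Zinnor: reached.
Reached: Xelgor and Zinnor — 2 of the 4.

2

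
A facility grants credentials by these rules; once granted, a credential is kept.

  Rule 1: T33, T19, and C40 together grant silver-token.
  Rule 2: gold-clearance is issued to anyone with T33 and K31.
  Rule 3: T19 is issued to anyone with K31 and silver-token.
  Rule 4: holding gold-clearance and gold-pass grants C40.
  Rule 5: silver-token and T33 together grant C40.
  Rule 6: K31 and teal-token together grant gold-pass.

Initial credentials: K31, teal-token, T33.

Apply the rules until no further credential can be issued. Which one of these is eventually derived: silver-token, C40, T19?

C40

Holding K31 and teal-token grants gold-pass (Rule 6).
Holding T33 and K31 grants gold-clearance (Rule 2).
Holding gold-clearance and gold-pass grants C40 (Rule 4).
T19 would need K31 and silver-token (Rule 3), but silver-token is never granted. silver-token would need T33, T19, and C40 (Rule 1), but T19 is never granted.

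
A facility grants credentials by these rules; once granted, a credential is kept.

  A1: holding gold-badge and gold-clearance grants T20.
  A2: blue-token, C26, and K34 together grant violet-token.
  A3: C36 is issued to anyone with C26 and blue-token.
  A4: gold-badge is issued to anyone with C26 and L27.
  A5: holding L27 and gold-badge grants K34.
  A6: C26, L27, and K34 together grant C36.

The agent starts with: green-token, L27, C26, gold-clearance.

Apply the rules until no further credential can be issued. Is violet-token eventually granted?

No

violet-token would need blue-token, C26, and K34 (A2), but blue-token is never granted.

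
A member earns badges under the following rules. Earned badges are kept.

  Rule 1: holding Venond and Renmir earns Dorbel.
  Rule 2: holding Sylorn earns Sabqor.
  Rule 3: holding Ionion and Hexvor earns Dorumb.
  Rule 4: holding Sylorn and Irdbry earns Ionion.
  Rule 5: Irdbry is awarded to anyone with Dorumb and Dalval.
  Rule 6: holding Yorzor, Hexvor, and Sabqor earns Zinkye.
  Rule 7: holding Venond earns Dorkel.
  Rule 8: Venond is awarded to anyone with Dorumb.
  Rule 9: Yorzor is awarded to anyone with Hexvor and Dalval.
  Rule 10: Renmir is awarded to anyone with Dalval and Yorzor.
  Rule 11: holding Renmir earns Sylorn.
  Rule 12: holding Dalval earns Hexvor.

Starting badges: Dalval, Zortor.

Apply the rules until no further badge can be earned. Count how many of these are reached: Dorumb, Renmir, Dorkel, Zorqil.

With Dalval, Hexvor is earned (Rule 12).
With Hexvor and Dalval, Yorzor is earned (Rule 9).
With Dalval and Yorzor, Renmir is earned (Rule 10).
Dorumb would need Ionion and Hexvor (Rule 3), but Ionion is never earned.
Renmir: reached.
Dorkel would need Venond (Rule 7), but Venond is never earned.
No rule produces Zorqil, and it is not given.
Reached: Renmir — 1 of the 4.

1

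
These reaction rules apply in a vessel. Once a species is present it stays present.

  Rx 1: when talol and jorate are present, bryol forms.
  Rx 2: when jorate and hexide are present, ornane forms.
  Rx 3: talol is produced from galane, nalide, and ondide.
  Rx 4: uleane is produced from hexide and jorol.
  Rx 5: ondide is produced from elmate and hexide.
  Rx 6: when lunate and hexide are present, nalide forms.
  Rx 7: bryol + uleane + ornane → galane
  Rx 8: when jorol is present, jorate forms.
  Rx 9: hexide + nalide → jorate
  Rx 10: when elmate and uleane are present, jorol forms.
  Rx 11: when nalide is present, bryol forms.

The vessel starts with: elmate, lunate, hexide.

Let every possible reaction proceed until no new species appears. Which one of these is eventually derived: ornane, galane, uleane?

ornane

lunate and hexide present → nalide forms (Rx 6).
hexide and nalide present → jorate forms (Rx 9).
jorate and hexide present → ornane forms (Rx 2).
galane would need bryol, uleane, and ornane (Rx 7), but uleane never forms. uleane would need hexide and jorol (Rx 4), but jorol never forms.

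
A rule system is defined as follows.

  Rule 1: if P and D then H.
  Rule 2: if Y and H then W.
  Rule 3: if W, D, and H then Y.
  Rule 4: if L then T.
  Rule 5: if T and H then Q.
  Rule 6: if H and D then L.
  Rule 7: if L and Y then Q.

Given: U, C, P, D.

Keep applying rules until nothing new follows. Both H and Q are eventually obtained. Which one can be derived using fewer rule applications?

H: P and D hold, so H follows (Rule 1). [1 rule application]
Q: From P and D, Rule 1 gives H. From H and D, Rule 6 gives L. From L, Rule 4 gives T. From T and H, Rule 5 gives Q. [4 rule applications]
H needs fewer.

H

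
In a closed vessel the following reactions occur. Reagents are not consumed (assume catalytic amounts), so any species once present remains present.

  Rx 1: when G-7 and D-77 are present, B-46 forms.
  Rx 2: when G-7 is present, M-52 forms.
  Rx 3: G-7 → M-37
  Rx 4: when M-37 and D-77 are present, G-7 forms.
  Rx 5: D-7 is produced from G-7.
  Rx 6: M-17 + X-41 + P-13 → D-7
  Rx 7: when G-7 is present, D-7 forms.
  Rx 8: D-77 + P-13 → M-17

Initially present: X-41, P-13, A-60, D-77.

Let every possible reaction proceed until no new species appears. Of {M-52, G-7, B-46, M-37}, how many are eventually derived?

M-52 would need G-7 (Rx 2), but G-7 never forms.
G-7 would need M-37 and D-77 (Rx 4), but M-37 never forms.
B-46 would need G-7 and D-77 (Rx 1), but G-7 never forms.
M-37 would need G-7 (Rx 3), but G-7 never forms.
None of the 4 are reached.

0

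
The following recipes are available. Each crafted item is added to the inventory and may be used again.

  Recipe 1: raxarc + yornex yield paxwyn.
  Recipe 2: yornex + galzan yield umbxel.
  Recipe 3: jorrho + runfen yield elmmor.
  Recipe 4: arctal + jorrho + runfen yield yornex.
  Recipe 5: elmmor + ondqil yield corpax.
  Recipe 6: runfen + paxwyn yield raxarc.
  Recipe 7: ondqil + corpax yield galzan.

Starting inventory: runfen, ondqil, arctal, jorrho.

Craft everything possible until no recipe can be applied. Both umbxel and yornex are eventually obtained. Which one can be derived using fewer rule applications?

yornex

yornex: Using Recipe 4, arctal, jorrho, and runfen make yornex. [1 rule application]
umbxel: Using Recipe 4, arctal, jorrho, and runfen make yornex. Using Recipe 3, jorrho and runfen make elmmor. Using Recipe 5, elmmor and ondqil make corpax. ondqil + corpax → galzan (Recipe 7). yornex + galzan → umbxel (Recipe 2). [5 rule applications]
yornex needs fewer.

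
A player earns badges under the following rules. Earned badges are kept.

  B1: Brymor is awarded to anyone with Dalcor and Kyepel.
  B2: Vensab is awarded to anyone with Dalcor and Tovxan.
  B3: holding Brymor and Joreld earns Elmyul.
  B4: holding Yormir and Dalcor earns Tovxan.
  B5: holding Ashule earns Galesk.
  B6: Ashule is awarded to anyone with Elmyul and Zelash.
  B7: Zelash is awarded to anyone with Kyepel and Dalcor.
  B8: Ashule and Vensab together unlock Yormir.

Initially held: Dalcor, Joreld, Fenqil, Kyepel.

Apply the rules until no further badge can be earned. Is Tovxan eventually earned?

No

Tovxan would need Yormir and Dalcor (B4), but Yormir is never earned.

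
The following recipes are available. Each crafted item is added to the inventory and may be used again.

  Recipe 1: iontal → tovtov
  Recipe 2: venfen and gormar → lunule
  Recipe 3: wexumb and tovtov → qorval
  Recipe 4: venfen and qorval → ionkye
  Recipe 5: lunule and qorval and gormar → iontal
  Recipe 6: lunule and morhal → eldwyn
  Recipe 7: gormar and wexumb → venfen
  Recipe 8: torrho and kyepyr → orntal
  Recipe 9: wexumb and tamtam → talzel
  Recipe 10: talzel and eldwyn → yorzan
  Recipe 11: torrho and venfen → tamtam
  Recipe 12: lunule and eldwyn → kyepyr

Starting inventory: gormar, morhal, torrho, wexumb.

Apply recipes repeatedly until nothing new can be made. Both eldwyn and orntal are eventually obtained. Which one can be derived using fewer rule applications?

eldwyn: Using Recipe 7, gormar and wexumb make venfen. Using Recipe 2, venfen and gormar make lunule. Using Recipe 6, lunule and morhal make eldwyn. [3 rule applications]
orntal: gormar and wexumb → venfen (Recipe 7). venfen and gormar → lunule (Recipe 2). Using Recipe 6, lunule and morhal make eldwyn. lunule and eldwyn → kyepyr (Recipe 12). torrho and kyepyr → orntal (Recipe 8). [5 rule applications]
eldwyn needs fewer.

eldwyn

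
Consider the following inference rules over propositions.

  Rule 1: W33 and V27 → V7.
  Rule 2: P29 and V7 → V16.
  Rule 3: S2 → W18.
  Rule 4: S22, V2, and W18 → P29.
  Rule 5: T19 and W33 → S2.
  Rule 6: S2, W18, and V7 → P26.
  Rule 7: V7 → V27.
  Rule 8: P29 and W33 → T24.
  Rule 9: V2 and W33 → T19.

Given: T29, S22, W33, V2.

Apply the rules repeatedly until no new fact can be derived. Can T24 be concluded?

Yes

From V2 and W33, Rule 9 gives T19.
From T19 and W33, Rule 5 gives S2.
S2 holds, so W18 follows (Rule 3).
From S22, V2, and W18, Rule 4 gives P29.
From P29 and W33, Rule 8 gives T24.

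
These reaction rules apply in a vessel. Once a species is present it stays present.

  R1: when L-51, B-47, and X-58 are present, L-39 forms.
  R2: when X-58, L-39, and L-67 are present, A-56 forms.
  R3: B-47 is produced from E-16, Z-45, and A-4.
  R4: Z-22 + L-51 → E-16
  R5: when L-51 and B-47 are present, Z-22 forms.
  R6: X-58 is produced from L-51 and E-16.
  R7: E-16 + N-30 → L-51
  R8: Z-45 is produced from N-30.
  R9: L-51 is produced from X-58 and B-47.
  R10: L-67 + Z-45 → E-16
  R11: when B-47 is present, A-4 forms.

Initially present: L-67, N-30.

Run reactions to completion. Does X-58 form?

N-30 present → Z-45 forms (R8).
L-67 and Z-45 present → E-16 forms (R10).
E-16 and N-30 present → L-51 forms (R7).
L-51 and E-16 present → X-58 forms (R6).

Yes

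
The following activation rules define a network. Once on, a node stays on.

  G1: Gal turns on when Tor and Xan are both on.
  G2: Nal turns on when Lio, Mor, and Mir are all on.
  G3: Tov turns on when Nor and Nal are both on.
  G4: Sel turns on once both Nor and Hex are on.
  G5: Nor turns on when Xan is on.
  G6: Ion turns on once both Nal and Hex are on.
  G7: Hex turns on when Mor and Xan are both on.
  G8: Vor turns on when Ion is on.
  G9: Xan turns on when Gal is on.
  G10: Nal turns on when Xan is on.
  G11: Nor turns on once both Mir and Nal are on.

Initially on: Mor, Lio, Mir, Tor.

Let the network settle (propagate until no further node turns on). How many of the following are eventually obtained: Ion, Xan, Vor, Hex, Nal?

G2: Lio, Mor, and Mir on → Nal on.
Ion would need Nal and Hex (G6), but Hex never turns on.
Xan would need Gal (G9), but Gal never turns on.
Vor would need Ion (G8), but Ion never turns on.
Hex would need Mor and Xan (G7), but Xan never turns on.
Nal: reached.
Reached: Nal — 1 of the 5.

1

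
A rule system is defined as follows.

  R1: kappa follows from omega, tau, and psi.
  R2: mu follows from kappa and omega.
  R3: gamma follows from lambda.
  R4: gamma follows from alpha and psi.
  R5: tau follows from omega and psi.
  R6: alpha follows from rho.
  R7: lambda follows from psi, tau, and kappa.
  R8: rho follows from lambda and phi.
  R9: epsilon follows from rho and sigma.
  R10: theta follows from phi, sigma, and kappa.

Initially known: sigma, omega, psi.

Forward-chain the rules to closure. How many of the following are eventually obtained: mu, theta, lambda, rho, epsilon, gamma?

omega and psi hold, so tau follows (R5).
omega, tau, and psi hold, so kappa follows (R1).
From kappa and omega, R2 gives mu.
psi, tau, and kappa hold, so lambda follows (R7).
lambda holds, so gamma follows (R3).
mu: reached.
theta would need phi, sigma, and kappa (R10), but phi is never established.
lambda: reached.
rho would need lambda and phi (R8), but phi is never established.
epsilon would need rho and sigma (R9), but rho is never established.
gamma: reached.
Reached: mu, lambda, and gamma — 3 of the 6.

3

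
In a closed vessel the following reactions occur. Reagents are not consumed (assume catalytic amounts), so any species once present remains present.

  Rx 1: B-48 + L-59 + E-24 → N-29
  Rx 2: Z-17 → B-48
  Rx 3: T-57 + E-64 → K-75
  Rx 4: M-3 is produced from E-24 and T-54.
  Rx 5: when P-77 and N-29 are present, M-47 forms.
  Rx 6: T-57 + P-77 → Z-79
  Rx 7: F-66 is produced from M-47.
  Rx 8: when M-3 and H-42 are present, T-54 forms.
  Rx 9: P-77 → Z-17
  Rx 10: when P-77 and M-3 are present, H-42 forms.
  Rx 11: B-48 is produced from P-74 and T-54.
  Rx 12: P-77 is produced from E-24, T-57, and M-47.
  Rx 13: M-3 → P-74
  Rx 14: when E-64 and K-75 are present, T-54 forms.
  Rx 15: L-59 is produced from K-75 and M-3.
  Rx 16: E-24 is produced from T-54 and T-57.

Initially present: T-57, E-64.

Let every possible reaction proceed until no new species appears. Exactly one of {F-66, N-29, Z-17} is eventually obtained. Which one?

T-57 and E-64 present → K-75 forms (Rx 3).
E-64 and K-75 present → T-54 forms (Rx 14).
T-54 and T-57 present → E-24 forms (Rx 16).
E-24 and T-54 present → M-3 forms (Rx 4).
K-75 and M-3 present → L-59 forms (Rx 15).
M-3 present → P-74 forms (Rx 13).
P-74 and T-54 present → B-48 forms (Rx 11).
B-48, L-59, and E-24 present → N-29 forms (Rx 1).
F-66 would need M-47 (Rx 7), but M-47 never forms. Z-17 would need P-77 (Rx 9), but P-77 never forms.

N-29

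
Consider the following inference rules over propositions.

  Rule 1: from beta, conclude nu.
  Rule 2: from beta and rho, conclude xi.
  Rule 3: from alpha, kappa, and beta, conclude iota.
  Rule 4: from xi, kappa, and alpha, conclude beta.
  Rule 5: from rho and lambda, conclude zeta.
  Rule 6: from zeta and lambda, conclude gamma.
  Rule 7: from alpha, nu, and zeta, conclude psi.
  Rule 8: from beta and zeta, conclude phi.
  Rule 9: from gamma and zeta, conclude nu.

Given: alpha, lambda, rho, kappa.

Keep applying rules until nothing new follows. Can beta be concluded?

No

beta would need xi, kappa, and alpha (Rule 4), but xi is never established.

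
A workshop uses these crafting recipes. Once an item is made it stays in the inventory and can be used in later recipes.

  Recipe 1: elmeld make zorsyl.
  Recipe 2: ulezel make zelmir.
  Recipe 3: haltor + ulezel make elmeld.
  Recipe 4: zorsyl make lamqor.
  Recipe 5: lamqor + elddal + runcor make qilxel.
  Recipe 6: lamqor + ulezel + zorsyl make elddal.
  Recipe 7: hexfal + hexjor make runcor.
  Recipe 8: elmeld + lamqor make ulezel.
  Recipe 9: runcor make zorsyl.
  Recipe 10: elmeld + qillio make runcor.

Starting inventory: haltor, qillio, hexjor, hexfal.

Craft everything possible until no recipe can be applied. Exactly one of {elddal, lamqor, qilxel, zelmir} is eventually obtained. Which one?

Using Recipe 7, hexfal and hexjor make runcor.
Using Recipe 9, runcor makes zorsyl.
Using Recipe 4, zorsyl makes lamqor.
zelmir would need ulezel (Recipe 2), but ulezel is never obtained. qilxel would need lamqor, elddal, and runcor (Recipe 5), but elddal is never obtained. elddal would need lamqor, ulezel, and zorsyl (Recipe 6), but ulezel is never obtained.

lamqor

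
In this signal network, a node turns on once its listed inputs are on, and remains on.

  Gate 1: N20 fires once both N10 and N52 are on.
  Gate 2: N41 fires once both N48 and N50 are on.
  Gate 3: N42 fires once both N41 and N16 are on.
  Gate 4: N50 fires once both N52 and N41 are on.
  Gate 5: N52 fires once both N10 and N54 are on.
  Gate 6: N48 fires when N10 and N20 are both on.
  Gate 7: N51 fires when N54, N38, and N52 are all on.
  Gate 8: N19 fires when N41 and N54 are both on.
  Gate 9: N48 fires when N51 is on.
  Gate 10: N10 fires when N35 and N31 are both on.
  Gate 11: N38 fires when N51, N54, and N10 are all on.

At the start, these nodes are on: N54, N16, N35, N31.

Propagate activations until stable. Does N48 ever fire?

Yes

N35 and N31 are on, so N10 fires (Gate 10).
Gate 5: N10 and N54 on → N52 on.
N10 and N52 are on, so N20 fires (Gate 1).
N10 and N20 are on, so N48 fires (Gate 6).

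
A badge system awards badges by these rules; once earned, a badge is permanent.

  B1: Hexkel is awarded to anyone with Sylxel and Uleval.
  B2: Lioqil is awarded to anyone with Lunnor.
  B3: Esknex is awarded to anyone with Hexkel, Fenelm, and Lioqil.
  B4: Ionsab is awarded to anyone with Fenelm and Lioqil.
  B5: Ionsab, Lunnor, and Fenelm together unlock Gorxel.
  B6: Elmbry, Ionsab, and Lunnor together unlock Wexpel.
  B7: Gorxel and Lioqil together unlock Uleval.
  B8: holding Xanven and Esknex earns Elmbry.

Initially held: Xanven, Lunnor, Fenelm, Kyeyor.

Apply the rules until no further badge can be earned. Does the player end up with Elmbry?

Elmbry would need Xanven and Esknex (B8), but Esknex is never earned.

No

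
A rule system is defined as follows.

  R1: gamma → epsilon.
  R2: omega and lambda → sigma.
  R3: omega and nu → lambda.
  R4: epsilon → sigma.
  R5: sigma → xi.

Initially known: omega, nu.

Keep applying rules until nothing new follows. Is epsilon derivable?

No

epsilon would need gamma (R1), but gamma is never established.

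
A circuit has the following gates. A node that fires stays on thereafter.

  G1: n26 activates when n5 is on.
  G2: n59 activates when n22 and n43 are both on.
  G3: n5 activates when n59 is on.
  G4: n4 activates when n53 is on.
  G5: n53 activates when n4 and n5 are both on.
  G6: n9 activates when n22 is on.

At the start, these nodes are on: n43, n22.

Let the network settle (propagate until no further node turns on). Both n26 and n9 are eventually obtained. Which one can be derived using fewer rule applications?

n9

n9: n22 is on, so n9 activates (G6). [1 rule application]
n26: n22 and n43 are on, so n59 activates (G2). n59 is on, so n5 activates (G3). n5 is on, so n26 activates (G1). [3 rule applications]
n9 needs fewer.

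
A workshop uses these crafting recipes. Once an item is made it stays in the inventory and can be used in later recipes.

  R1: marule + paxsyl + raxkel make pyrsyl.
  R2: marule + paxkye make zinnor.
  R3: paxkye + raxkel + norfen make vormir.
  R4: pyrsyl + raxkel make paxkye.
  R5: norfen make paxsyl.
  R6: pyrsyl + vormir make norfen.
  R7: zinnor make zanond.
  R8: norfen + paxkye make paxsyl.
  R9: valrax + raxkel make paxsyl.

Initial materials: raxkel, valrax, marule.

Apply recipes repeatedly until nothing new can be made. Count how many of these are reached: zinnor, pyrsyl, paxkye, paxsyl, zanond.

valrax + raxkel → paxsyl (R9).
Using R1, marule, paxsyl, and raxkel make pyrsyl.
Using R4, pyrsyl and raxkel make paxkye.
marule + paxkye → zinnor (R2).
Using R7, zinnor makes zanond.
zinnor: reached.
pyrsyl: reached.
paxkye: reached.
paxsyl: reached.
zanond: reached.
All 5 are reached.

5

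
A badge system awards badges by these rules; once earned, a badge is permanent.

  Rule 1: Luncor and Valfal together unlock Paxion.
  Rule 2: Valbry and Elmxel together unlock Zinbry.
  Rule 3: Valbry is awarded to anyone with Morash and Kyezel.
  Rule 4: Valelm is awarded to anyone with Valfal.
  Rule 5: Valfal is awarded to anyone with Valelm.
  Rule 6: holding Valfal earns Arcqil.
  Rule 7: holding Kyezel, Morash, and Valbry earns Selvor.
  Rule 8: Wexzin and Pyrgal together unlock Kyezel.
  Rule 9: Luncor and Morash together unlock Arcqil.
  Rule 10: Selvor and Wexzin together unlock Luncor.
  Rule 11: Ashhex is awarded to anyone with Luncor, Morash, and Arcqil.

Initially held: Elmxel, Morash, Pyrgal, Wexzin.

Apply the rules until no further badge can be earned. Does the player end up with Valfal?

Valfal would need Valelm (Rule 5), but Valelm is never earned.

No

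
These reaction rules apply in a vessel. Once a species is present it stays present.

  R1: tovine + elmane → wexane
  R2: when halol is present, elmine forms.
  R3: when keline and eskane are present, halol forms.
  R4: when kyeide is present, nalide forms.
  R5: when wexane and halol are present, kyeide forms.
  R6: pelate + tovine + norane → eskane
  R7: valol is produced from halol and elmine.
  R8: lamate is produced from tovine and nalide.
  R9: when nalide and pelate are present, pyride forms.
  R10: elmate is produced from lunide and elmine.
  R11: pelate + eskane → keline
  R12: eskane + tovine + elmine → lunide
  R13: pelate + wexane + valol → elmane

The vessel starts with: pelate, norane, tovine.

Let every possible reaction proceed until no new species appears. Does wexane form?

No

wexane would need tovine and elmane (R1), but elmane never forms.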